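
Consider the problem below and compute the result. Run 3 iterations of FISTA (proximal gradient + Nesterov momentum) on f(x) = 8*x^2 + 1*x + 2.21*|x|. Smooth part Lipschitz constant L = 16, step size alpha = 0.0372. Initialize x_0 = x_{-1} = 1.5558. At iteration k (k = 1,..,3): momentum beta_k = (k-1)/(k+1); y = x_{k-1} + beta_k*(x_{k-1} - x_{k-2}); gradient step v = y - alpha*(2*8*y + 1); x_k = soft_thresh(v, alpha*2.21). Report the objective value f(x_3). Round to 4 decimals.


FISTA on f(x) = 8*x^2 + 1*x + 2.21*|x|
L = 16, alpha = 0.0372
Iteration 1: beta = 0.0, y = 1.5558 + 0.0*(1.5558 - 1.5558) = 1.5558
  grad(y) = 25.8928, v = y - alpha*grad = 0.5926
  prox(v) = soft_thresh(0.5926, 0.0822) = 0.5104
Iteration 2: beta = 0.3333, y = 0.5104 + 0.3333*(0.5104 - 1.5558) = 0.1619
  grad(y) = 3.5904, v = y - alpha*grad = 0.0283
  prox(v) = soft_thresh(0.0283, 0.0822) = 0.0
Iteration 3: beta = 0.5, y = 0.0 + 0.5*(0.0 - 0.5104) = -0.2552
  grad(y) = -3.083, v = y - alpha*grad = -0.1405
  prox(v) = soft_thresh(-0.1405, 0.0822) = -0.0583
f(x_3) = 8*(-0.0583)^2 + 1*(-0.0583) + 2.21*|-0.0583| = 0.0977


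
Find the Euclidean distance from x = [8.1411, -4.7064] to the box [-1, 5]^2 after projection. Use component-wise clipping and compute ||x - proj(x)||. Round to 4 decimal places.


Project each component onto [-1, 5].
clip(8.1411) = 5.0, clip(-4.7064) = -1.0
Projection = [5.0, -1.0]
Squared diffs: [9.8665, 13.7374]
Distance = sqrt(23.6039) = 4.8584


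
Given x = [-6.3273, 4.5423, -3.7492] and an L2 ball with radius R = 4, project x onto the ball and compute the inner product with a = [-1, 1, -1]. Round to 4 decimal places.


Step 1: Compute ||x|| (intermediates to 6 decimals).
||x|| = sqrt((-6.3273)^2 + 4.5423^2 + (-3.7492)^2) = 8.644288
Step 2: Project.
Since ||x|| > R, scale = R/||x|| = 4/8.644288 = 0.462733, proj(x) = scale * x
proj(x) = [-2.927851, 2.101872, -1.734879]
Step 3: Dot product.
a^T * proj(x) = -1*(-2.927851) + 1*2.101872 - 1*(-1.734879) = 6.7646


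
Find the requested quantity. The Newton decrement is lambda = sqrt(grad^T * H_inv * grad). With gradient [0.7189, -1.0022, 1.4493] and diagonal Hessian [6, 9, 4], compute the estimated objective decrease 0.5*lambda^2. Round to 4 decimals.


Step 1: H is diagonal, so H^(-1) * g = [0.1198, -0.1114, 0.3623].
Step 2: g^T H^(-1) g = sum_i g_i^2 / H_ii
  = (0.7189)^2/6 + (-1.0022)^2/9 + (1.4493)^2/4
  = 0.0861 + 0.1116 + 0.5251 = 0.7229
Step 3: Objective decrease = 0.5 * g^T H^(-1) g = 0.3614


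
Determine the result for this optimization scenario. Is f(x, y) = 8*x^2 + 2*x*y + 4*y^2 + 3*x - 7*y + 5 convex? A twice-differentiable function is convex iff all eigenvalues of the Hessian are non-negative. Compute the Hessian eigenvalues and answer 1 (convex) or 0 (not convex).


The Hessian of f(x,y) = 8*x^2 + 2*x*y + 4*y^2 + 3*x - 7*y + 5 is:
H = [[16, 2], [2, 8]]
Trace = 16 + 8 = 24
Determinant = 16*8 - (2)^2 = 124
Discriminant = (24)^2 - 4*124 = 80.0
Eigenvalues: lambda_1 = 7.5279, lambda_2 = 16.4721
The function is convex.

1


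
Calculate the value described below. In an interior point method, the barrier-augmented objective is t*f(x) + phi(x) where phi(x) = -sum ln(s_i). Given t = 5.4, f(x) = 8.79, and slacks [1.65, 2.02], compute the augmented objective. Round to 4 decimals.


Step 1: Compute log-barrier.
ln values: [0.5008, 0.7031]
phi = -(0.5008 + 0.7031) = -1.2039
Step 2: Compute augmented objective.
t*f(x) = 5.4*8.79 = 47.466
Total = 47.466 - 1.2039 = 46.2621


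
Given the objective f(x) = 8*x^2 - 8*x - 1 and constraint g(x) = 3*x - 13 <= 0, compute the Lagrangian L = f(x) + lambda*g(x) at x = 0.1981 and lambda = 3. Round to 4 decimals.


Step 1: Evaluate f(x).
f(0.1981) = 8*0.1981^2 - 8*0.1981 - 1 = -2.2709
Step 2: Evaluate g(x).
g(0.1981) = 3*0.1981 - 13 = -12.4057
Step 3: Compute Lagrangian.
L = -2.2709 + 3*-12.4057 = -39.488


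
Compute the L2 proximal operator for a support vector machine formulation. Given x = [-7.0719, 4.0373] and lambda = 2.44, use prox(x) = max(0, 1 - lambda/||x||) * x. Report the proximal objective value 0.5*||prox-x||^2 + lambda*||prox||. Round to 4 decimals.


Step 1: Compute ||x||.
||x|| = 8.1432
Step 2: Compute scaling factor.
scale = max(0, 1 - 2.44/8.1432) = 0.7004
Step 3: prox(x) = [-4.9529, 2.8276]
||prox(x)|| = 5.7032
Step 4: Proximal objective.
0.5*||prox-x||^2 = 2.9768
lambda*||prox|| = 13.9158
Total = 16.8926


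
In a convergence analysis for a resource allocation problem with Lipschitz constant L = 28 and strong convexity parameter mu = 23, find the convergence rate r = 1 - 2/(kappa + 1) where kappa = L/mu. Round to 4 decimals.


Step 1: Compute the condition number.
kappa = L/mu = 28/23 = 1.2174
Step 2: Compute the convergence rate.
r = 1 - 2/(kappa + 1) = 1 - 2*mu/(L + mu) = (L - mu)/(L + mu) = 5/51 = 0.098


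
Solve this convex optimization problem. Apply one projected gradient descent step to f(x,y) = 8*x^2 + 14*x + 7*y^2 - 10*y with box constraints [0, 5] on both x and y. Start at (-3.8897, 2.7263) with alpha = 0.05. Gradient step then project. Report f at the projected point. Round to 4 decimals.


Step 1: Compute gradient at (-3.8897, 2.7263).
grad_x = 2*8*-3.8897 + 14 = -48.2352
grad_y = 2*7*2.7263 - 10 = 28.1682
Step 2: Gradient step.
x_raw = -3.8897 - 0.05*-48.2352 = -1.4779
y_raw = 2.7263 - 0.05*28.1682 = 1.3179
Step 3: Project onto [0, 5].
x_proj = clip(-1.4779) = 0.0
y_proj = clip(1.3179) = 1.3179
Step 4: Evaluate f.
f(0.0, 1.3179) = -1.0211


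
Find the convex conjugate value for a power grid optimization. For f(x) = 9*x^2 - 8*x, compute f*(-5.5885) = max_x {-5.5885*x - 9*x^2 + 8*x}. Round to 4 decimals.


f*(y) = sup_x {y*x - a*x^2 - b*x} = sup_x {(y-b)*x - a*x^2}
FOC: (y - b) - 2a*x = 0 => x* = (y - b)/(2a)
x* = (-5.5885 + 8)/(2*9) = 0.134
f*(-5.5885) = (y-b)^2/(4a) = (-5.5885 + 8)^2/(4*9)
= 5.8153/36 = 0.1615


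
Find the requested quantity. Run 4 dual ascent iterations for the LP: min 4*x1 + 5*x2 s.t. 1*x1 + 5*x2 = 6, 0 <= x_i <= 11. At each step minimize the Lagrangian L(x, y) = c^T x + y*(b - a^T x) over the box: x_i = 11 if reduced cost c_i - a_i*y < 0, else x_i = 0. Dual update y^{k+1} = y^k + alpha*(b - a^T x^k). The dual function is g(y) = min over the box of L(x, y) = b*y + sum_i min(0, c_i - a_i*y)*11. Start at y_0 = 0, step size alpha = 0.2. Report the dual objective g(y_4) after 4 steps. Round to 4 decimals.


Dual ascent for LP: min 4*x1 + 5*x2, 1*x1 + 5*x2 = 6, 0 <= x_i <= 11
Step 1: y^k = 0.0, reduced costs: (4.0, 5.0)
  x^k = (0.0, 0.0), subgradient = b - a^T x = 6.0
  y^{k+1} = 0.0 + 0.2*6.0 = 1.2
Step 2: y^k = 1.2, reduced costs: (2.8, -1.0)
  x^k = (0.0, 11.0), subgradient = b - a^T x = -49.0
  y^{k+1} = 1.2 + 0.2*-49.0 = -8.6
Step 3: y^k = -8.6, reduced costs: (12.6, 48.0)
  x^k = (0.0, 0.0), subgradient = b - a^T x = 6.0
  y^{k+1} = -8.6 + 0.2*6.0 = -7.4
Step 4: y^k = -7.4, reduced costs: (11.4, 42.0)
  x^k = (0.0, 0.0), subgradient = b - a^T x = 6.0
  y^{k+1} = -7.4 + 0.2*6.0 = -6.2
Dual objective at y_4 = -6.2: reduced costs (10.2, 36.0), box minimizer x = (0.0, 0.0)
g(y_4) = b*y + (c1 - a1*y)*x1 + (c2 - a2*y)*x2 = 6*(-6.2) + 10.2*0.0 + 36.0*0.0 = -37.2 + 0.0 + 0.0 = -37.2


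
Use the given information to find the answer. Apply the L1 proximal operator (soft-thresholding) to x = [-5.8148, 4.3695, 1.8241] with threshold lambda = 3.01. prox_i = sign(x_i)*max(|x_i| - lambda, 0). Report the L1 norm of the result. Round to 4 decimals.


Soft-thresholding with lambda = 3.01:
prox(-5.8148) = sign(-5.8148)*max(|-5.8148| - 3.01, 0) = -2.8048
prox(4.3695) = sign(4.3695)*max(|4.3695| - 3.01, 0) = 1.3595
prox(1.8241) = sign(1.8241)*max(|1.8241| - 3.01, 0) = 0.0
prox(x) = [-2.8048, 1.3595, 0.0]
||prox(x)||_1 = 2.8048 + 1.3595 + 0.0 = 4.1643


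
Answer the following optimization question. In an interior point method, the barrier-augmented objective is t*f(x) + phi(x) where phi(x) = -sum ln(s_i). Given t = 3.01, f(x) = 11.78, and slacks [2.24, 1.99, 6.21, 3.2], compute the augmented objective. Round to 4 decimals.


Step 1: Compute log-barrier.
ln values: [0.8065, 0.6881, 1.8262, 1.1632]
phi = -(0.8065 + 0.6881 + 1.8262 + 1.1632) = -4.4839
Step 2: Compute augmented objective.
t*f(x) = 3.01*11.78 = 35.4578
Total = 35.4578 - 4.4839 = 30.9739


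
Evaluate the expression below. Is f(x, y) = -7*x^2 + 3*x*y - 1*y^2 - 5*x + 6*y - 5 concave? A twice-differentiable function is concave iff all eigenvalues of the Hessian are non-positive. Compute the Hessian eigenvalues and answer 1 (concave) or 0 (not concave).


The Hessian of f(x,y) = -7*x^2 + 3*x*y - 1*y^2 - 5*x + 6*y - 5 is:
H = [[-14, 3], [3, -2]]
Trace = -14 - 2 = -16
Determinant = -14*-2 - (3)^2 = 19
Discriminant = (-16)^2 - 4*19 = 180.0
Eigenvalues: lambda_1 = -14.7082, lambda_2 = -1.2918
The function is concave.

1


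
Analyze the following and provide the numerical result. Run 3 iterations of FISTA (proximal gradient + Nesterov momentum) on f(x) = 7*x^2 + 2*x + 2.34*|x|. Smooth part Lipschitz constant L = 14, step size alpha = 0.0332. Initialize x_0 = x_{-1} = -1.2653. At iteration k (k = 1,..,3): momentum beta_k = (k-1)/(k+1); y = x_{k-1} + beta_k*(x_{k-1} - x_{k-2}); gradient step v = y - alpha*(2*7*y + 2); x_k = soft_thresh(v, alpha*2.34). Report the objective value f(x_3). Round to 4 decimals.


FISTA on f(x) = 7*x^2 + 2*x + 2.34*|x|
L = 14, alpha = 0.0332
Iteration 1: beta = 0.0, y = -1.2653 + 0.0*(-1.2653 + 1.2653) = -1.2653
  grad(y) = -15.7142, v = y - alpha*grad = -0.7436
  prox(v) = soft_thresh(-0.7436, 0.0777) = -0.6659
Iteration 2: beta = 0.3333, y = -0.6659 + 0.3333*(-0.6659 + 1.2653) = -0.4661
  grad(y) = -4.5254, v = y - alpha*grad = -0.3159
  prox(v) = soft_thresh(-0.3159, 0.0777) = -0.2382
Iteration 3: beta = 0.5, y = -0.2382 + 0.5*(-0.2382 + 0.6659) = -0.0243
  grad(y) = 1.6598, v = y - alpha*grad = -0.0794
  prox(v) = soft_thresh(-0.0794, 0.0777) = -0.0017
f(x_3) = 7*(-0.0017)^2 + 2*(-0.0017) + 2.34*|-0.0017| = 0.0006


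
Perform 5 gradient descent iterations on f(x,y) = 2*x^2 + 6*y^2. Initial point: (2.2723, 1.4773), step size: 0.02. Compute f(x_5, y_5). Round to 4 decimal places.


Gradient descent on f(x,y) = 2*x^2 + 6*y^2.
Starting point: (2.2723, 1.4773), alpha = 0.02
Step 1: grad_x = 2*2*2.2723 = 9.0892, grad_y = 2*6*1.4773 = 17.7276
  x_1 = 2.2723 - 0.02*9.0892 = 2.0905
  y_1 = 1.4773 - 0.02*17.7276 = 1.1227
Step 2: grad_x = 2*2*2.0905 = 8.3621, grad_y = 2*6*1.1227 = 13.473
  x_2 = 2.0905 - 0.02*8.3621 = 1.9233
  y_2 = 1.1227 - 0.02*13.473 = 0.8533
Step 3: grad_x = 2*2*1.9233 = 7.6931, grad_y = 2*6*0.8533 = 10.2395
  x_3 = 1.9233 - 0.02*7.6931 = 1.7694
  y_3 = 0.8533 - 0.02*10.2395 = 0.6485
Step 4: grad_x = 2*2*1.7694 = 7.0777, grad_y = 2*6*0.6485 = 7.782
  x_4 = 1.7694 - 0.02*7.0777 = 1.6279
  y_4 = 0.6485 - 0.02*7.782 = 0.4929
Step 5: grad_x = 2*2*1.6279 = 6.5114, grad_y = 2*6*0.4929 = 5.9143
  x_5 = 1.6279 - 0.02*6.5114 = 1.4976
  y_5 = 0.4929 - 0.02*5.9143 = 0.3746
f(1.4976, 0.3746) = 2*1.4976^2 + 6*0.3746^2 = 5.3276


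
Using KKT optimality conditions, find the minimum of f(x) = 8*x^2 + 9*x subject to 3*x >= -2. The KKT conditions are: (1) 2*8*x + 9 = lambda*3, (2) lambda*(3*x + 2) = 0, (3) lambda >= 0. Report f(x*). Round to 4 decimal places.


Step 1: Try lambda = 0 (constraint inactive).
Stationarity: 2*8*x + 9 = 0
x* = -9/(2*8) = -0.5625
Check constraint: 3*-0.5625 = -1.6875 >= -2 -- satisfied.
Step 2: Compute optimal value.
f(x*) = 8*(-0.5625)^2 + 9*(-0.5625) = -2.5313


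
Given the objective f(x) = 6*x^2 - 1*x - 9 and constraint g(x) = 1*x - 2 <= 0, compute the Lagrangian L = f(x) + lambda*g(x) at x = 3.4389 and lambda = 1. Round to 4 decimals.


Step 1: Evaluate f(x).
f(3.4389) = 6*3.4389^2 - 1*3.4389 - 9 = 58.5173
Step 2: Evaluate g(x).
g(3.4389) = 1*3.4389 - 2 = 1.4389
Step 3: Compute Lagrangian.
L = 58.5173 + 1*1.4389 = 59.9562


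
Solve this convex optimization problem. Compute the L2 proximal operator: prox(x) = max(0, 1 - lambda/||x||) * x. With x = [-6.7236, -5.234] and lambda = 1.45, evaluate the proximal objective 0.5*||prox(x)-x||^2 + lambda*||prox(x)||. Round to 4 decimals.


Step 1: Compute ||x||.
||x|| = 8.5207
Step 2: Compute scaling factor.
scale = max(0, 1 - 1.45/8.5207) = 0.8298
Step 3: prox(x) = [-5.5794, -4.3433]
||prox(x)|| = 7.0707
Step 4: Proximal objective.
0.5*||prox-x||^2 = 1.0513
lambda*||prox|| = 10.2525
Total = 11.3037


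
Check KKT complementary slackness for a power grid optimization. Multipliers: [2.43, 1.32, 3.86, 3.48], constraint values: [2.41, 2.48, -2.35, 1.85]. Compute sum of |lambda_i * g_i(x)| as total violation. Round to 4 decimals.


KKT complementary slackness check:
lambda_1 * g_1 = 2.43 * 2.41 = 5.8563
lambda_2 * g_2 = 1.32 * 2.48 = 3.2736
lambda_3 * g_3 = 3.86 * -2.35 = -9.071
lambda_4 * g_4 = 3.48 * 1.85 = 6.438
Total violation = 5.8563 + 3.2736 + 9.071 + 6.438 = 24.6389


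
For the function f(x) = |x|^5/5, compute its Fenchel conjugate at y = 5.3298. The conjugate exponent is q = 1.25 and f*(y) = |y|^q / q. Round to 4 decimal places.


The conjugate exponent q satisfies 1/p + 1/q = 1.
p = 5, so q = 5/(5 - 1) = 1.25
|y|^q = 5.3298^1.25 = 8.0982
f*(5.3298) = 8.0982 / 1.25 = 6.4786


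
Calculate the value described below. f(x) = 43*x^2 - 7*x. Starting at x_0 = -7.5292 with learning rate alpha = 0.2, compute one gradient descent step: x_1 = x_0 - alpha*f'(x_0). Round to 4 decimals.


We compute the gradient at x_0 and apply the update.
f'(x) = 86*x - 7
f'(-7.5292) = 86*-7.5292 - 7 = -654.5112
x_1 = -7.5292 - 0.2*-654.5112 = 123.373


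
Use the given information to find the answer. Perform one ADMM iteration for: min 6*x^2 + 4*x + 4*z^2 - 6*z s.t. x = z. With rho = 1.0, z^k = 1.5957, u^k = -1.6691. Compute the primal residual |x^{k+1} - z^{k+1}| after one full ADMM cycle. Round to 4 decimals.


ADMM iteration with rho = 1.0, z^k = 1.5957, u^k = -1.6691
Step 1: x-update.
Minimize 6*x^2 + 4*x + (1.0/2)*(x - 1.5957 - 1.6691)^2
FOC: (2*6 + 1.0)*x = -4 + 1.0*(1.5957 + 1.6691)
x^{k+1} = -0.0566
Step 2: z-update.
Minimize 4*z^2 - 6*z + (1.0/2)*(-0.0566 - z - 1.6691)^2
FOC: (2*4 + 1.0)*z = 6 + 1.0*(-0.0566 - 1.6691)
z^{k+1} = 0.4749
Step 3: u-update.
u^{k+1} = -1.6691 - 0.0566 - 0.4749 = -2.2006
Step 4: Primal residual = |-0.0566 - 0.4749| = 0.5315


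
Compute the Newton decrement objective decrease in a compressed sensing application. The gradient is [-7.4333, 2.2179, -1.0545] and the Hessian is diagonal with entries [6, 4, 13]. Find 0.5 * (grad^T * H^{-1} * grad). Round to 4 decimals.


Step 1: H is diagonal, so H^(-1) * g = [-1.2389, 0.5545, -0.0811].
Step 2: g^T H^(-1) g = sum_i g_i^2 / H_ii
  = (-7.4333)^2/6 + (2.2179)^2/4 + (-1.0545)^2/13
  = 9.209 + 1.2298 + 0.0855 = 10.5243
Step 3: Objective decrease = 0.5 * g^T H^(-1) g = 5.2621


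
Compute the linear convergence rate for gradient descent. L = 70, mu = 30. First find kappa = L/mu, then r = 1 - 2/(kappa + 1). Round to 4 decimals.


Step 1: Compute the condition number.
kappa = L/mu = 70/30 = 2.3333
Step 2: Compute the convergence rate.
r = 1 - 2/(kappa + 1) = 1 - 2*mu/(L + mu) = (L - mu)/(L + mu) = 40/100 = 0.4


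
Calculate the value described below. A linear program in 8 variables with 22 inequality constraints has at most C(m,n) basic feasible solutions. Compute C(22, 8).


Each vertex corresponds to some choice of n active constraints out of m, so the number of vertices is at most C(m, n) = m! / (n!(m-n)!).
m = 22, n = 8
Numerator: 22 * 21 * 20 * 19 * 18 * 17 * 16 * 15
Denominator: 8! = 40320
C(22, 8) = 319770


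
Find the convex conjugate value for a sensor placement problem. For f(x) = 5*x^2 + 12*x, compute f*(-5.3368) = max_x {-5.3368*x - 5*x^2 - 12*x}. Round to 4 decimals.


f*(y) = sup_x {y*x - a*x^2 - b*x} = sup_x {(y-b)*x - a*x^2}
FOC: (y - b) - 2a*x = 0 => x* = (y - b)/(2a)
x* = (-5.3368 - 12)/(2*5) = -1.7337
f*(-5.3368) = (y-b)^2/(4a) = (-5.3368 - 12)^2/(4*5)
= 300.5646/20 = 15.0282


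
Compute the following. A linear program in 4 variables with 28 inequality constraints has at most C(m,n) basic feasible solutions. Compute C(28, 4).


Each vertex corresponds to some choice of n active constraints out of m, so the number of vertices is at most C(m, n) = m! / (n!(m-n)!).
m = 28, n = 4
Numerator: 28 * 27 * 26 * 25
Denominator: 4! = 24
C(28, 4) = 20475


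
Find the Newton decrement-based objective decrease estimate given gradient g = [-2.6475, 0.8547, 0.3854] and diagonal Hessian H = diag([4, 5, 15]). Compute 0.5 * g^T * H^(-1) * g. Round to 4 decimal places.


Step 1: H is diagonal, so H^(-1) * g = [-0.6619, 0.1709, 0.0257].
Step 2: g^T H^(-1) g = sum_i g_i^2 / H_ii
  = (-2.6475)^2/4 + (0.8547)^2/5 + (0.3854)^2/15
  = 1.7523 + 0.1461 + 0.0099 = 1.9083
Step 3: Objective decrease = 0.5 * g^T H^(-1) g = 0.9542


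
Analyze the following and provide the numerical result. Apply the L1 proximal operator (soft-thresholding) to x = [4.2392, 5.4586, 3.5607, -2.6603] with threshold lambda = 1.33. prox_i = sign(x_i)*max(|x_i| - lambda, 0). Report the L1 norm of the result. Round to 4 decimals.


Soft-thresholding with lambda = 1.33:
prox(4.2392) = sign(4.2392)*max(|4.2392| - 1.33, 0) = 2.9092
prox(5.4586) = sign(5.4586)*max(|5.4586| - 1.33, 0) = 4.1286
prox(3.5607) = sign(3.5607)*max(|3.5607| - 1.33, 0) = 2.2307
prox(-2.6603) = sign(-2.6603)*max(|-2.6603| - 1.33, 0) = -1.3303
prox(x) = [2.9092, 4.1286, 2.2307, -1.3303]
||prox(x)||_1 = 2.9092 + 4.1286 + 2.2307 + 1.3303 = 10.5988


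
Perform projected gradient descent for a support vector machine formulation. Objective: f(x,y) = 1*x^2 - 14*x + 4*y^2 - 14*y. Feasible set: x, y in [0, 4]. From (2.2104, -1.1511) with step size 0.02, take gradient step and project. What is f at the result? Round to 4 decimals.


Step 1: Compute gradient at (2.2104, -1.1511).
grad_x = 2*1*2.2104 - 14 = -9.5792
grad_y = 2*4*-1.1511 - 14 = -23.2088
Step 2: Gradient step.
x_raw = 2.2104 - 0.02*-9.5792 = 2.402
y_raw = -1.1511 - 0.02*-23.2088 = -0.6869
Step 3: Project onto [0, 4].
x_proj = clip(2.402) = 2.402
y_proj = clip(-0.6869) = 0.0
Step 4: Evaluate f.
f(2.402, 0.0) = -27.8582


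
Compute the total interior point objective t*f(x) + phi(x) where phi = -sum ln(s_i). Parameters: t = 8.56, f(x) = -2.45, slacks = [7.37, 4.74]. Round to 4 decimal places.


Step 1: Compute log-barrier.
ln values: [1.9974, 1.556]
phi = -(1.9974 + 1.556) = -3.5535
Step 2: Compute augmented objective.
t*f(x) = 8.56*-2.45 = -20.972
Total = -20.972 - 3.5535 = -24.5255


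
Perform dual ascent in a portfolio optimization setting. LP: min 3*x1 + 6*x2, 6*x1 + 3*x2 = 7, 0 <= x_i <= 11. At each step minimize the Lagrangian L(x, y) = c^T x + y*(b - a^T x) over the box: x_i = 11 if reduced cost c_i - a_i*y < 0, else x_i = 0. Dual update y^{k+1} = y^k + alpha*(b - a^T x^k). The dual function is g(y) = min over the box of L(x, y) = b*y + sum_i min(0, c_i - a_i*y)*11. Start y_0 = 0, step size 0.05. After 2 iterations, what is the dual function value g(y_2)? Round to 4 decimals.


Dual ascent for LP: min 3*x1 + 6*x2, 6*x1 + 3*x2 = 7, 0 <= x_i <= 11
Step 1: y^k = 0.0, reduced costs: (3.0, 6.0)
  x^k = (0.0, 0.0), subgradient = b - a^T x = 7.0
  y^{k+1} = 0.0 + 0.05*7.0 = 0.35
Step 2: y^k = 0.35, reduced costs: (0.9, 4.95)
  x^k = (0.0, 0.0), subgradient = b - a^T x = 7.0
  y^{k+1} = 0.35 + 0.05*7.0 = 0.7
Dual objective at y_2 = 0.7: reduced costs (-1.2, 3.9), box minimizer x = (11.0, 0.0)
g(y_2) = b*y + (c1 - a1*y)*x1 + (c2 - a2*y)*x2 = 7*0.7 + (-1.2)*11.0 + 3.9*0.0 = 4.9 - 13.2 + 0.0 = -8.3


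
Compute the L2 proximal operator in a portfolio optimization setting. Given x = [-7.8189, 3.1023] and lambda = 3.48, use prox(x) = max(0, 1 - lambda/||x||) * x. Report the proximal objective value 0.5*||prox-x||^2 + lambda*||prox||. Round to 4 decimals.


Step 1: Compute ||x||.
||x|| = 8.4119
Step 2: Compute scaling factor.
scale = max(0, 1 - 3.48/8.4119) = 0.5863
Step 3: prox(x) = [-4.5842, 1.8189]
||prox(x)|| = 4.9319
Step 4: Proximal objective.
0.5*||prox-x||^2 = 6.0552
lambda*||prox|| = 17.163
Total = 23.2181


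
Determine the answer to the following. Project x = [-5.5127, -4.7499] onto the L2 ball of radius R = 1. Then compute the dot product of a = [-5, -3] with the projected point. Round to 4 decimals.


Step 1: Compute ||x|| (intermediates to 6 decimals).
||x|| = sqrt((-5.5127)^2 + (-4.7499)^2) = 7.276772
Step 2: Project.
Since ||x|| > R, scale = R/||x|| = 1/7.276772 = 0.137424, proj(x) = scale * x
proj(x) = [-0.757577, -0.65275]
Step 3: Dot product.
a^T * proj(x) = -5*(-0.757577) - 3*(-0.65275) = 5.7461


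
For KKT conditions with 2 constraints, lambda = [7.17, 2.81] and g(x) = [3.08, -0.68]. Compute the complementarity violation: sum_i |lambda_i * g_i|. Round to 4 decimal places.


KKT complementary slackness check:
lambda_1 * g_1 = 7.17 * 3.08 = 22.0836
lambda_2 * g_2 = 2.81 * -0.68 = -1.9108
Total violation = 22.0836 + 1.9108 = 23.9944


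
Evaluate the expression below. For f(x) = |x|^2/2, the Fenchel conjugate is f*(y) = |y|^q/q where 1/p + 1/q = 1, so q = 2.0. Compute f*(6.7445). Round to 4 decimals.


The conjugate exponent q satisfies 1/p + 1/q = 1.
p = 2, so q = 2/(2 - 1) = 2.0
|y|^q = 6.7445^2.0 = 45.4883
f*(6.7445) = 45.4883 / 2.0 = 22.7441


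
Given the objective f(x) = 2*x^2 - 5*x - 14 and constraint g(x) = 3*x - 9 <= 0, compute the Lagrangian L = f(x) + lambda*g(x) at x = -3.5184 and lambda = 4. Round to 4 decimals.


Step 1: Evaluate f(x).
f(-3.5184) = 2*(-3.5184)^2 - 5*(-3.5184) - 14 = 28.3503
Step 2: Evaluate g(x).
g(-3.5184) = 3*-3.5184 - 9 = -19.5552
Step 3: Compute Lagrangian.
L = 28.3503 + 4*-19.5552 = -49.8705


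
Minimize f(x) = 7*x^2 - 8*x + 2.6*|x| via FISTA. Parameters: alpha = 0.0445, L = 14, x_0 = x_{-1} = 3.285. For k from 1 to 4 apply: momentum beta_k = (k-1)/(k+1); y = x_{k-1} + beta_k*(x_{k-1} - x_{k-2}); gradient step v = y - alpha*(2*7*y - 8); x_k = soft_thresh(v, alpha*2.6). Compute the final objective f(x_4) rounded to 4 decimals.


FISTA on f(x) = 7*x^2 - 8*x + 2.6*|x|
L = 14, alpha = 0.0445
Iteration 1: beta = 0.0, y = 3.285 + 0.0*(3.285 - 3.285) = 3.285
  grad(y) = 37.99, v = y - alpha*grad = 1.5944
  prox(v) = soft_thresh(1.5944, 0.1157) = 1.4787
Iteration 2: beta = 0.3333, y = 1.4787 + 0.3333*(1.4787 - 3.285) = 0.8767
  grad(y) = 4.2732, v = y - alpha*grad = 0.6865
  prox(v) = soft_thresh(0.6865, 0.1157) = 0.5708
Iteration 3: beta = 0.5, y = 0.5708 + 0.5*(0.5708 - 1.4787) = 0.1168
  grad(y) = -6.3644, v = y - alpha*grad = 0.4
  prox(v) = soft_thresh(0.4, 0.1157) = 0.2843
Iteration 4: beta = 0.6, y = 0.2843 + 0.6*(0.2843 - 0.5708) = 0.1125
  grad(y) = -6.4254, v = y - alpha*grad = 0.3984
  prox(v) = soft_thresh(0.3984, 0.1157) = 0.2827
f(x_4) = 7*0.2827^2 - 8*0.2827 + 2.6*|0.2827| = -0.9671


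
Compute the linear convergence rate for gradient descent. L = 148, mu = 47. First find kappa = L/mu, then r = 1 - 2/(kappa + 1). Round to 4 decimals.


Step 1: Compute the condition number.
kappa = L/mu = 148/47 = 3.1489
Step 2: Compute the convergence rate.
r = 1 - 2/(kappa + 1) = 1 - 2*mu/(L + mu) = (L - mu)/(L + mu) = 101/195 = 0.5179


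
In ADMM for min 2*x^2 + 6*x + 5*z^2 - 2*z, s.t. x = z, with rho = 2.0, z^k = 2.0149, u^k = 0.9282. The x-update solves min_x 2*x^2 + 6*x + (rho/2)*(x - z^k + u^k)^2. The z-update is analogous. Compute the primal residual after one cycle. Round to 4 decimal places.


ADMM iteration with rho = 2.0, z^k = 2.0149, u^k = 0.9282
Step 1: x-update.
Minimize 2*x^2 + 6*x + (2.0/2)*(x - 2.0149 + 0.9282)^2
FOC: (2*2 + 2.0)*x = -6 + 2.0*(2.0149 - 0.9282)
x^{k+1} = -0.6378
Step 2: z-update.
Minimize 5*z^2 - 2*z + (2.0/2)*(-0.6378 - z + 0.9282)^2
FOC: (2*5 + 2.0)*z = 2 + 2.0*(-0.6378 + 0.9282)
z^{k+1} = 0.2151
Step 3: u-update.
u^{k+1} = 0.9282 - 0.6378 - 0.2151 = 0.0754
Step 4: Primal residual = |-0.6378 - 0.2151| = 0.8528


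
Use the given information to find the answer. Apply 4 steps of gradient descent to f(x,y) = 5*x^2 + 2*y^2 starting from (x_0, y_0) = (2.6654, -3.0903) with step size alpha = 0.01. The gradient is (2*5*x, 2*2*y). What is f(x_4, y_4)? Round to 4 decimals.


Gradient descent on f(x,y) = 5*x^2 + 2*y^2.
Starting point: (2.6654, -3.0903), alpha = 0.01
Step 1: grad_x = 2*5*2.6654 = 26.654, grad_y = 2*2*-3.0903 = -12.3612
  x_1 = 2.6654 - 0.01*26.654 = 2.3989
  y_1 = -3.0903 - 0.01*-12.3612 = -2.9667
Step 2: grad_x = 2*5*2.3989 = 23.9886, grad_y = 2*2*-2.9667 = -11.8668
  x_2 = 2.3989 - 0.01*23.9886 = 2.159
  y_2 = -2.9667 - 0.01*-11.8668 = -2.848
Step 3: grad_x = 2*5*2.159 = 21.5897, grad_y = 2*2*-2.848 = -11.3921
  x_3 = 2.159 - 0.01*21.5897 = 1.9431
  y_3 = -2.848 - 0.01*-11.3921 = -2.7341
Step 4: grad_x = 2*5*1.9431 = 19.4308, grad_y = 2*2*-2.7341 = -10.9364
  x_4 = 1.9431 - 0.01*19.4308 = 1.7488
  y_4 = -2.7341 - 0.01*-10.9364 = -2.6247
f(1.7488, -2.6247) = 5*1.7488^2 + 2*(-2.6247)^2 = 29.0694


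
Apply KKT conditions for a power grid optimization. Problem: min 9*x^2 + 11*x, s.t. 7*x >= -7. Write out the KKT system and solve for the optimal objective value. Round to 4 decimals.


Step 1: Try lambda = 0 (constraint inactive).
Stationarity: 2*9*x + 11 = 0
x* = -11/(2*9) = -11/18 = -0.6111 (rounded; the exact value -11/18 is used below)
Check constraint: 7*-0.6111 = -4.2777 >= -7 -- satisfied.
Step 2: Compute optimal value.
f(x*) = 9*(-11/18)^2 + 11*(-11/18) = -3.3611


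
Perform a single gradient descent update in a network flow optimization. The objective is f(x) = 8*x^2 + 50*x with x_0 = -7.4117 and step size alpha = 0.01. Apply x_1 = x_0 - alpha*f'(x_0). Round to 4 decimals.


We compute the gradient at x_0 and apply the update.
f'(x) = 16*x + 50
f'(-7.4117) = 16*-7.4117 + 50 = -68.5872
x_1 = -7.4117 - 0.01*-68.5872 = -6.7258


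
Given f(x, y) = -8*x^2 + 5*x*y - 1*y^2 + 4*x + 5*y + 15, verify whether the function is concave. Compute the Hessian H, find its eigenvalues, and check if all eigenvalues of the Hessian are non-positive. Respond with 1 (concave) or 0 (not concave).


The Hessian of f(x,y) = -8*x^2 + 5*x*y - 1*y^2 + 4*x + 5*y + 15 is:
H = [[-16, 5], [5, -2]]
Trace = -16 - 2 = -18
Determinant = -16*-2 - (5)^2 = 7
Discriminant = (-18)^2 - 4*7 = 296.0
Eigenvalues: lambda_1 = -17.6023, lambda_2 = -0.3977
The function is concave.

1


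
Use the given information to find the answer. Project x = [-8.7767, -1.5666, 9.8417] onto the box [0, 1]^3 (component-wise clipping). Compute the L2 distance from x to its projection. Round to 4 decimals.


Project each component onto [0, 1].
clip(-8.7767) = 0.0, clip(-1.5666) = 0.0, clip(9.8417) = 1.0
Projection = [0.0, 0.0, 1.0]
Squared diffs: [77.0305, 2.4542, 78.1757]
Distance = sqrt(157.6604) = 12.5563


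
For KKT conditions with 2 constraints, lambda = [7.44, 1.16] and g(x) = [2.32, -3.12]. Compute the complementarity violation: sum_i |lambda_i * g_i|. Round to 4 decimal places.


KKT complementary slackness check:
lambda_1 * g_1 = 7.44 * 2.32 = 17.2608
lambda_2 * g_2 = 1.16 * -3.12 = -3.6192
Total violation = 17.2608 + 3.6192 = 20.88


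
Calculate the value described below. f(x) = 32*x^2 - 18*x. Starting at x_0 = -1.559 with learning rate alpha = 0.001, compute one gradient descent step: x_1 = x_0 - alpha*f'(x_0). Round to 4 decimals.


We compute the gradient at x_0 and apply the update.
f'(x) = 64*x - 18
f'(-1.559) = 64*-1.559 - 18 = -117.776
x_1 = -1.559 - 0.001*-117.776 = -1.4412


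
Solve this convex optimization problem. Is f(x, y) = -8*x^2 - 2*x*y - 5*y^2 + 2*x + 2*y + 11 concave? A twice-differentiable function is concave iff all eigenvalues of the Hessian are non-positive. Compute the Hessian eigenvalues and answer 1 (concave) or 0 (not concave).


The Hessian of f(x,y) = -8*x^2 - 2*x*y - 5*y^2 + 2*x + 2*y + 11 is:
H = [[-16, -2], [-2, -10]]
Trace = -16 - 10 = -26
Determinant = -16*-10 - (-2)^2 = 156
Discriminant = (-26)^2 - 4*156 = 52.0
Eigenvalues: lambda_1 = -16.6056, lambda_2 = -9.3944
The function is concave.

1


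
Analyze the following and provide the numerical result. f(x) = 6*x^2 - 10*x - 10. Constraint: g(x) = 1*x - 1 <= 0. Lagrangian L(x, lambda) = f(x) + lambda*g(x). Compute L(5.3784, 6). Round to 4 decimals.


Step 1: Evaluate f(x).
f(5.3784) = 6*5.3784^2 - 10*5.3784 - 10 = 109.7791
Step 2: Evaluate g(x).
g(5.3784) = 1*5.3784 - 1 = 4.3784
Step 3: Compute Lagrangian.
L = 109.7791 + 6*4.3784 = 136.0495


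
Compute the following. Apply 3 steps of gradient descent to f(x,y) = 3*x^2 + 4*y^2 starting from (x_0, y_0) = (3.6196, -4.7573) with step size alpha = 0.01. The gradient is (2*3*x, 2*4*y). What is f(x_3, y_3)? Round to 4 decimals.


Gradient descent on f(x,y) = 3*x^2 + 4*y^2.
Starting point: (3.6196, -4.7573), alpha = 0.01
Step 1: grad_x = 2*3*3.6196 = 21.7176, grad_y = 2*4*-4.7573 = -38.0584
  x_1 = 3.6196 - 0.01*21.7176 = 3.4024
  y_1 = -4.7573 - 0.01*-38.0584 = -4.3767
Step 2: grad_x = 2*3*3.4024 = 20.4145, grad_y = 2*4*-4.3767 = -35.0137
  x_2 = 3.4024 - 0.01*20.4145 = 3.1983
  y_2 = -4.3767 - 0.01*-35.0137 = -4.0266
Step 3: grad_x = 2*3*3.1983 = 19.1897, grad_y = 2*4*-4.0266 = -32.2126
  x_3 = 3.1983 - 0.01*19.1897 = 3.0064
  y_3 = -4.0266 - 0.01*-32.2126 = -3.7045
f(3.0064, -3.7045) = 3*3.0064^2 + 4*(-3.7045)^2 = 82.0069


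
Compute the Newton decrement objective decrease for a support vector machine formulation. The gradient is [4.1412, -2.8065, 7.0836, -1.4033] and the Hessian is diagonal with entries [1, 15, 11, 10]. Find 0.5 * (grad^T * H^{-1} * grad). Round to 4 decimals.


Step 1: H is diagonal, so H^(-1) * g = [4.1412, -0.1871, 0.644, -0.1403].
Step 2: g^T H^(-1) g = sum_i g_i^2 / H_ii
  = (4.1412)^2/1 + (-2.8065)^2/15 + (7.0836)^2/11 + (-1.4033)^2/10
  = 17.1495 + 0.5251 + 4.5616 + 0.1969 = 22.4331
Step 3: Objective decrease = 0.5 * g^T H^(-1) g = 11.2166


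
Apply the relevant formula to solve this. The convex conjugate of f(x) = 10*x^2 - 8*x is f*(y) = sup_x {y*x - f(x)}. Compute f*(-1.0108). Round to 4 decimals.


f*(y) = sup_x {y*x - a*x^2 - b*x} = sup_x {(y-b)*x - a*x^2}
FOC: (y - b) - 2a*x = 0 => x* = (y - b)/(2a)
x* = (-1.0108 + 8)/(2*10) = 0.3495
f*(-1.0108) = (y-b)^2/(4a) = (-1.0108 + 8)^2/(4*10)
= 48.8489/40 = 1.2212


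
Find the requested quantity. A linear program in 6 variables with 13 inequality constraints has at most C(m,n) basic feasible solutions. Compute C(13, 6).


Each vertex corresponds to some choice of n active constraints out of m, so the number of vertices is at most C(m, n) = m! / (n!(m-n)!).
m = 13, n = 6
Numerator: 13 * 12 * 11 * 10 * 9 * 8
Denominator: 6! = 720
C(13, 6) = 1716


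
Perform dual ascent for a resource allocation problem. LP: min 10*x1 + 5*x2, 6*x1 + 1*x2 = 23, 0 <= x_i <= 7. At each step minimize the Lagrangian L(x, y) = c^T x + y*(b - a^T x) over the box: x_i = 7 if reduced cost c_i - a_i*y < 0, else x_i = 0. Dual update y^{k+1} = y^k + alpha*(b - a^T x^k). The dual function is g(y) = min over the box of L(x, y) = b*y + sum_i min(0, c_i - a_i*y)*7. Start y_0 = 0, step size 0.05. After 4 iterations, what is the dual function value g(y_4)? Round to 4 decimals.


Dual ascent for LP: min 10*x1 + 5*x2, 6*x1 + 1*x2 = 23, 0 <= x_i <= 7
Step 1: y^k = 0.0, reduced costs: (10.0, 5.0)
  x^k = (0.0, 0.0), subgradient = b - a^T x = 23.0
  y^{k+1} = 0.0 + 0.05*23.0 = 1.15
Step 2: y^k = 1.15, reduced costs: (3.1, 3.85)
  x^k = (0.0, 0.0), subgradient = b - a^T x = 23.0
  y^{k+1} = 1.15 + 0.05*23.0 = 2.3
Step 3: y^k = 2.3, reduced costs: (-3.8, 2.7)
  x^k = (7.0, 0.0), subgradient = b - a^T x = -19.0
  y^{k+1} = 2.3 + 0.05*-19.0 = 1.35
Step 4: y^k = 1.35, reduced costs: (1.9, 3.65)
  x^k = (0.0, 0.0), subgradient = b - a^T x = 23.0
  y^{k+1} = 1.35 + 0.05*23.0 = 2.5
Dual objective at y_4 = 2.5: reduced costs (-5.0, 2.5), box minimizer x = (7.0, 0.0)
g(y_4) = b*y + (c1 - a1*y)*x1 + (c2 - a2*y)*x2 = 23*2.5 + (-5.0)*7.0 + 2.5*0.0 = 57.5 - 35.0 + 0.0 = 22.5


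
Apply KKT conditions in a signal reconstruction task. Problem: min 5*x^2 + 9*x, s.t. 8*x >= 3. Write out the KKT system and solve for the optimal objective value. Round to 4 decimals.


Step 1: Try lambda = 0 (constraint inactive).
x_unc = -9/(2*5) = -0.9
Check: 8*-0.9 = -7.2 < 3 -- violated!
Step 2: Constraint must be active: 8*x = 3
x* = 3/8 = 0.375
lambda = (2*5*0.375 + 9)/8 = 1.5938
Step 3: Compute optimal value.
f(x*) = 5*0.375^2 + 9*0.375 = 4.0781


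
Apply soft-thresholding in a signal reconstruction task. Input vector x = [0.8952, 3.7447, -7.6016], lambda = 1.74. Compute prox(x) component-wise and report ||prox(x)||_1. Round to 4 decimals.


Soft-thresholding with lambda = 1.74:
prox(0.8952) = sign(0.8952)*max(|0.8952| - 1.74, 0) = 0.0
prox(3.7447) = sign(3.7447)*max(|3.7447| - 1.74, 0) = 2.0047
prox(-7.6016) = sign(-7.6016)*max(|-7.6016| - 1.74, 0) = -5.8616
prox(x) = [0.0, 2.0047, -5.8616]
||prox(x)||_1 = 0.0 + 2.0047 + 5.8616 = 7.8663


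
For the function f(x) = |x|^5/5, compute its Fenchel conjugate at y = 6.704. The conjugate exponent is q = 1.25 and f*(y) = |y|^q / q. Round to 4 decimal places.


The conjugate exponent q satisfies 1/p + 1/q = 1.
p = 5, so q = 5/(5 - 1) = 1.25
|y|^q = 6.704^1.25 = 10.7874
f*(6.704) = 10.7874 / 1.25 = 8.6299


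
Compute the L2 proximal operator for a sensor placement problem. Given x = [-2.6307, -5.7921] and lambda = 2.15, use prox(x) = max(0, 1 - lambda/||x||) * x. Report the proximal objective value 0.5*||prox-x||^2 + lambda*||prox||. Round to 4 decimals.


Step 1: Compute ||x||.
||x|| = 6.3615
Step 2: Compute scaling factor.
scale = max(0, 1 - 2.15/6.3615) = 0.662
Step 3: prox(x) = [-1.7416, -3.8345]
||prox(x)|| = 4.2115
Step 4: Proximal objective.
0.5*||prox-x||^2 = 2.3113
lambda*||prox|| = 9.0547
Total = 11.366


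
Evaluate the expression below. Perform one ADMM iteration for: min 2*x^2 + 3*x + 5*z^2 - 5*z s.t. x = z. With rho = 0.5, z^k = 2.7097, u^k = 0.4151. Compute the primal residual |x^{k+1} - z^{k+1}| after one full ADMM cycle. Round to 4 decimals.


ADMM iteration with rho = 0.5, z^k = 2.7097, u^k = 0.4151
Step 1: x-update.
Minimize 2*x^2 + 3*x + (0.5/2)*(x - 2.7097 + 0.4151)^2
FOC: (2*2 + 0.5)*x = -3 + 0.5*(2.7097 - 0.4151)
x^{k+1} = -0.4117
Step 2: z-update.
Minimize 5*z^2 - 5*z + (0.5/2)*(-0.4117 - z + 0.4151)^2
FOC: (2*5 + 0.5)*z = 5 + 0.5*(-0.4117 + 0.4151)
z^{k+1} = 0.4764
Step 3: u-update.
u^{k+1} = 0.4151 - 0.4117 - 0.4764 = -0.473
Step 4: Primal residual = |-0.4117 - 0.4764| = 0.8881


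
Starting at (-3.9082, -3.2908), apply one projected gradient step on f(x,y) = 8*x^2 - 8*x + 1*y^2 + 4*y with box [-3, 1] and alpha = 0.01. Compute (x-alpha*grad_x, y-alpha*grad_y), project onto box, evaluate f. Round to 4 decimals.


Step 1: Compute gradient at (-3.9082, -3.2908).
grad_x = 2*8*-3.9082 - 8 = -70.5312
grad_y = 2*1*-3.2908 + 4 = -2.5816
Step 2: Gradient step.
x_raw = -3.9082 - 0.01*-70.5312 = -3.2029
y_raw = -3.2908 - 0.01*-2.5816 = -3.265
Step 3: Project onto [-3, 1].
x_proj = clip(-3.2029) = -3.0
y_proj = clip(-3.265) = -3.0
Step 4: Evaluate f.
f(-3.0, -3.0) = 93.0


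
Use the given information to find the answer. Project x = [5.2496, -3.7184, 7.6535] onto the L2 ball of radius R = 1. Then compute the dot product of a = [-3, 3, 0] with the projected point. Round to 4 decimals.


Step 1: Compute ||x|| (intermediates to 6 decimals).
||x|| = sqrt(5.2496^2 + (-3.7184)^2 + 7.6535^2) = 9.998043
Step 2: Project.
Since ||x|| > R, scale = R/||x|| = 1/9.998043 = 0.10002, proj(x) = scale * x
proj(x) = [0.525065, -0.371914, 0.765503]
Step 3: Dot product.
a^T * proj(x) = -3*0.525065 + 3*(-0.371914) + 0*0.765503 = -2.6909


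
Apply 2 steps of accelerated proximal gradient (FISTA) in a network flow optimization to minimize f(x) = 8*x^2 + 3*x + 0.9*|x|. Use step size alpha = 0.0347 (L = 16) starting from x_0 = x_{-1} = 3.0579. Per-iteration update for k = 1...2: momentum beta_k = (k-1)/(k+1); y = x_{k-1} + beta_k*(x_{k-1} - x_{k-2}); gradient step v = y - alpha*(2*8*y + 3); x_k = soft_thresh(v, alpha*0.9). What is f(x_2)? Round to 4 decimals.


FISTA on f(x) = 8*x^2 + 3*x + 0.9*|x|
L = 16, alpha = 0.0347
Iteration 1: beta = 0.0, y = 3.0579 + 0.0*(3.0579 - 3.0579) = 3.0579
  grad(y) = 51.9264, v = y - alpha*grad = 1.2561
  prox(v) = soft_thresh(1.2561, 0.0312) = 1.2248
Iteration 2: beta = 0.3333, y = 1.2248 + 0.3333*(1.2248 - 3.0579) = 0.6138
  grad(y) = 12.8208, v = y - alpha*grad = 0.1689
  prox(v) = soft_thresh(0.1689, 0.0312) = 0.1377
f(x_2) = 8*0.1377^2 + 3*0.1377 + 0.9*|0.1377| = 0.6886


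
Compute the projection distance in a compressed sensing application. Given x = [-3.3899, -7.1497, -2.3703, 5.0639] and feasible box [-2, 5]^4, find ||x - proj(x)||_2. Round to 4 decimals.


Project each component onto [-2, 5].
clip(-3.3899) = -2.0, clip(-7.1497) = -2.0, clip(-2.3703) = -2.0, clip(5.0639) = 5.0
Projection = [-2.0, -2.0, -2.0, 5.0]
Squared diffs: [1.9318, 26.5194, 0.1371, 0.0041]
Distance = sqrt(28.5924) = 5.3472


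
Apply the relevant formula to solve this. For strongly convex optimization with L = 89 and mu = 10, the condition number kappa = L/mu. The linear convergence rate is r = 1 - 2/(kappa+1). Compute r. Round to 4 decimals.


Step 1: Compute the condition number.
kappa = L/mu = 89/10 = 8.9
Step 2: Compute the convergence rate.
r = 1 - 2/(kappa + 1) = 1 - 2*mu/(L + mu) = (L - mu)/(L + mu) = 79/99 = 0.798


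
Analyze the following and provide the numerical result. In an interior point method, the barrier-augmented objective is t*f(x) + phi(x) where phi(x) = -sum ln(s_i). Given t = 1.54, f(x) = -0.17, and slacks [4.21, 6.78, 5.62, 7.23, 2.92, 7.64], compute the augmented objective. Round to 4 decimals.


Step 1: Compute log-barrier.
ln values: [1.4375, 1.914, 1.7263, 1.9782, 1.0716, 2.0334]
phi = -(1.4375 + 1.914 + 1.7263 + 1.9782 + 1.0716 + 2.0334) = -10.161
Step 2: Compute augmented objective.
t*f(x) = 1.54*-0.17 = -0.2618
Total = -0.2618 - 10.161 = -10.4228


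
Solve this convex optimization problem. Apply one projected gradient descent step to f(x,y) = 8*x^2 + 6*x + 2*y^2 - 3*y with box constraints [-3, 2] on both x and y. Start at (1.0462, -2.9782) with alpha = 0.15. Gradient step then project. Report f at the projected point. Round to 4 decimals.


Step 1: Compute gradient at (1.0462, -2.9782).
grad_x = 2*8*1.0462 + 6 = 22.7392
grad_y = 2*2*-2.9782 - 3 = -14.9128
Step 2: Gradient step.
x_raw = 1.0462 - 0.15*22.7392 = -2.3647
y_raw = -2.9782 - 0.15*-14.9128 = -0.7413
Step 3: Project onto [-3, 2].
x_proj = clip(-2.3647) = -2.3647
y_proj = clip(-0.7413) = -0.7413
Step 4: Evaluate f.
f(-2.3647, -0.7413) = 33.8684


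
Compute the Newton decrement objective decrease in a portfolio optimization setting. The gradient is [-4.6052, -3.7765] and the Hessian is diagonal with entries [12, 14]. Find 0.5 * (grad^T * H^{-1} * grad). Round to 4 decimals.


Step 1: H is diagonal, so H^(-1) * g = [-0.3838, -0.2698].
Step 2: g^T H^(-1) g = sum_i g_i^2 / H_ii
  = (-4.6052)^2/12 + (-3.7765)^2/14
  = 1.7673 + 1.0187 = 2.786
Step 3: Objective decrease = 0.5 * g^T H^(-1) g = 1.393


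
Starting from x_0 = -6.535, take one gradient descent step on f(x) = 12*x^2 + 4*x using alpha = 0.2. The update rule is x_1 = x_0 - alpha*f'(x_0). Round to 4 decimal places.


We compute the gradient at x_0 and apply the update.
f'(x) = 24*x + 4
f'(-6.535) = 24*-6.535 + 4 = -152.84
x_1 = -6.535 - 0.2*-152.84 = 24.033


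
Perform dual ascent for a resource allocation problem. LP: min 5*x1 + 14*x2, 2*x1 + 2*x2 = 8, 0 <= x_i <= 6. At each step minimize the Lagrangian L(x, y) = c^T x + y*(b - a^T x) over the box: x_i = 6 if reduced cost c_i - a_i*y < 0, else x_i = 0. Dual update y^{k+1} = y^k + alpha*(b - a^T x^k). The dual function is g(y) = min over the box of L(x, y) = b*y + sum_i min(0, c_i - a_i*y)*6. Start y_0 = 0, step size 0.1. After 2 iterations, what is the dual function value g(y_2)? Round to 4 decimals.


Dual ascent for LP: min 5*x1 + 14*x2, 2*x1 + 2*x2 = 8, 0 <= x_i <= 6
Step 1: y^k = 0.0, reduced costs: (5.0, 14.0)
  x^k = (0.0, 0.0), subgradient = b - a^T x = 8.0
  y^{k+1} = 0.0 + 0.1*8.0 = 0.8
Step 2: y^k = 0.8, reduced costs: (3.4, 12.4)
  x^k = (0.0, 0.0), subgradient = b - a^T x = 8.0
  y^{k+1} = 0.8 + 0.1*8.0 = 1.6
Dual objective at y_2 = 1.6: reduced costs (1.8, 10.8), box minimizer x = (0.0, 0.0)
g(y_2) = b*y + (c1 - a1*y)*x1 + (c2 - a2*y)*x2 = 8*1.6 + 1.8*0.0 + 10.8*0.0 = 12.8 + 0.0 + 0.0 = 12.8


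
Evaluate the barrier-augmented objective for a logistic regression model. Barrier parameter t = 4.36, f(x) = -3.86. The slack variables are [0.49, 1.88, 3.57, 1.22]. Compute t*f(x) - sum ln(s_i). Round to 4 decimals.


Step 1: Compute log-barrier.
ln values: [-0.7133, 0.6313, 1.2726, 0.1989]
phi = -(-0.7133 + 0.6313 + 1.2726 + 0.1989) = -1.3893
Step 2: Compute augmented objective.
t*f(x) = 4.36*-3.86 = -16.8296
Total = -16.8296 - 1.3893 = -18.2189
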